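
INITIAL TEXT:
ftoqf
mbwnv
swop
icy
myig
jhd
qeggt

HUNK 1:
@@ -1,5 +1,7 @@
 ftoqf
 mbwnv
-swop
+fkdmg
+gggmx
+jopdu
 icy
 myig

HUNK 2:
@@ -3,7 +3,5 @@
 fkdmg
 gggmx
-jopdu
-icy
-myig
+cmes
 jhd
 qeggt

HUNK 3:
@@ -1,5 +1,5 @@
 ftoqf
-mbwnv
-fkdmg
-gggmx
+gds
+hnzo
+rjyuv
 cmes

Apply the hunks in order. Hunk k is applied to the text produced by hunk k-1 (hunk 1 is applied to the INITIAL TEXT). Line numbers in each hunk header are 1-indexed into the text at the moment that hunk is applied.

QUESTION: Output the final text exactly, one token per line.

Hunk 1: at line 1 remove [swop] add [fkdmg,gggmx,jopdu] -> 9 lines: ftoqf mbwnv fkdmg gggmx jopdu icy myig jhd qeggt
Hunk 2: at line 3 remove [jopdu,icy,myig] add [cmes] -> 7 lines: ftoqf mbwnv fkdmg gggmx cmes jhd qeggt
Hunk 3: at line 1 remove [mbwnv,fkdmg,gggmx] add [gds,hnzo,rjyuv] -> 7 lines: ftoqf gds hnzo rjyuv cmes jhd qeggt

Answer: ftoqf
gds
hnzo
rjyuv
cmes
jhd
qeggt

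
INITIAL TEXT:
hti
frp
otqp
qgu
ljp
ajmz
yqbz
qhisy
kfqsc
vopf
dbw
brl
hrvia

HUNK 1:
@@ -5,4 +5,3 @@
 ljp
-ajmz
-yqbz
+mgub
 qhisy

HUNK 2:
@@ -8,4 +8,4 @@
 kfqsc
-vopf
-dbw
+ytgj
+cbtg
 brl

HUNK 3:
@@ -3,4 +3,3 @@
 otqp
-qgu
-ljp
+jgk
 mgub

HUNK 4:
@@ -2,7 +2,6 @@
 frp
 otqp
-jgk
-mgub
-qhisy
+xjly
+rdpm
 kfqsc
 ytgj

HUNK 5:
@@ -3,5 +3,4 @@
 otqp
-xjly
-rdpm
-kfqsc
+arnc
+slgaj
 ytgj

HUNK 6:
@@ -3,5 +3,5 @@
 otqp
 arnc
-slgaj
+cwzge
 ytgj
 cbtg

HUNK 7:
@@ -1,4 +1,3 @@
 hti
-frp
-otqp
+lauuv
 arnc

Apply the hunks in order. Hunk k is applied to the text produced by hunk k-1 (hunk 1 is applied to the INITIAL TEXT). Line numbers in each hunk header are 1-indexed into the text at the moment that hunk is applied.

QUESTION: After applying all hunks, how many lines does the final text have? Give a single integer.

Hunk 1: at line 5 remove [ajmz,yqbz] add [mgub] -> 12 lines: hti frp otqp qgu ljp mgub qhisy kfqsc vopf dbw brl hrvia
Hunk 2: at line 8 remove [vopf,dbw] add [ytgj,cbtg] -> 12 lines: hti frp otqp qgu ljp mgub qhisy kfqsc ytgj cbtg brl hrvia
Hunk 3: at line 3 remove [qgu,ljp] add [jgk] -> 11 lines: hti frp otqp jgk mgub qhisy kfqsc ytgj cbtg brl hrvia
Hunk 4: at line 2 remove [jgk,mgub,qhisy] add [xjly,rdpm] -> 10 lines: hti frp otqp xjly rdpm kfqsc ytgj cbtg brl hrvia
Hunk 5: at line 3 remove [xjly,rdpm,kfqsc] add [arnc,slgaj] -> 9 lines: hti frp otqp arnc slgaj ytgj cbtg brl hrvia
Hunk 6: at line 3 remove [slgaj] add [cwzge] -> 9 lines: hti frp otqp arnc cwzge ytgj cbtg brl hrvia
Hunk 7: at line 1 remove [frp,otqp] add [lauuv] -> 8 lines: hti lauuv arnc cwzge ytgj cbtg brl hrvia
Final line count: 8

Answer: 8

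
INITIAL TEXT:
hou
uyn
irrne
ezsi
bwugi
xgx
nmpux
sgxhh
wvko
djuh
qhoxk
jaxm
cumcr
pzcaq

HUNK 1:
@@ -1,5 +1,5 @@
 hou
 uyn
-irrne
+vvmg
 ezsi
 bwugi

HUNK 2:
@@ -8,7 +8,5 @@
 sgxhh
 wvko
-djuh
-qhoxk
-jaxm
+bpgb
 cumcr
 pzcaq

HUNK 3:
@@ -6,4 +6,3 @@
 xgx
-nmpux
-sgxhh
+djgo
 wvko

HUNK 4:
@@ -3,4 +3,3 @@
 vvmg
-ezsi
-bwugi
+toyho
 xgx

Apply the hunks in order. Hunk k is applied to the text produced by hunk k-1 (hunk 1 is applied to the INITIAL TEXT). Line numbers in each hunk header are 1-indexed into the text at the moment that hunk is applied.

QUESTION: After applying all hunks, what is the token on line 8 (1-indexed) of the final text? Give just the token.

Hunk 1: at line 1 remove [irrne] add [vvmg] -> 14 lines: hou uyn vvmg ezsi bwugi xgx nmpux sgxhh wvko djuh qhoxk jaxm cumcr pzcaq
Hunk 2: at line 8 remove [djuh,qhoxk,jaxm] add [bpgb] -> 12 lines: hou uyn vvmg ezsi bwugi xgx nmpux sgxhh wvko bpgb cumcr pzcaq
Hunk 3: at line 6 remove [nmpux,sgxhh] add [djgo] -> 11 lines: hou uyn vvmg ezsi bwugi xgx djgo wvko bpgb cumcr pzcaq
Hunk 4: at line 3 remove [ezsi,bwugi] add [toyho] -> 10 lines: hou uyn vvmg toyho xgx djgo wvko bpgb cumcr pzcaq
Final line 8: bpgb

Answer: bpgb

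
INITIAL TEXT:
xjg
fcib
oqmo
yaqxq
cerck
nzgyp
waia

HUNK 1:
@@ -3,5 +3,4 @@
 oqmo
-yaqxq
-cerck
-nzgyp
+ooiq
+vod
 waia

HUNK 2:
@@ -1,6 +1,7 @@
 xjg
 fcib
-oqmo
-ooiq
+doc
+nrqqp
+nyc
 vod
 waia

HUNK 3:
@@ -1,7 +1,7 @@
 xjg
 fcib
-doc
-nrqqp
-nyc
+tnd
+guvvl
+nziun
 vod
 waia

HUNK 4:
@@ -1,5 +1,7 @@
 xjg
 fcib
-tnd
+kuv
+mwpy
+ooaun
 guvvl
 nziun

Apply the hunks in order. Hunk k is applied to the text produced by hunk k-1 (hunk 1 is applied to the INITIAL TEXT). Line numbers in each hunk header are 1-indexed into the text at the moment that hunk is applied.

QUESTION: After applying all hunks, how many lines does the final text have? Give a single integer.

Hunk 1: at line 3 remove [yaqxq,cerck,nzgyp] add [ooiq,vod] -> 6 lines: xjg fcib oqmo ooiq vod waia
Hunk 2: at line 1 remove [oqmo,ooiq] add [doc,nrqqp,nyc] -> 7 lines: xjg fcib doc nrqqp nyc vod waia
Hunk 3: at line 1 remove [doc,nrqqp,nyc] add [tnd,guvvl,nziun] -> 7 lines: xjg fcib tnd guvvl nziun vod waia
Hunk 4: at line 1 remove [tnd] add [kuv,mwpy,ooaun] -> 9 lines: xjg fcib kuv mwpy ooaun guvvl nziun vod waia
Final line count: 9

Answer: 9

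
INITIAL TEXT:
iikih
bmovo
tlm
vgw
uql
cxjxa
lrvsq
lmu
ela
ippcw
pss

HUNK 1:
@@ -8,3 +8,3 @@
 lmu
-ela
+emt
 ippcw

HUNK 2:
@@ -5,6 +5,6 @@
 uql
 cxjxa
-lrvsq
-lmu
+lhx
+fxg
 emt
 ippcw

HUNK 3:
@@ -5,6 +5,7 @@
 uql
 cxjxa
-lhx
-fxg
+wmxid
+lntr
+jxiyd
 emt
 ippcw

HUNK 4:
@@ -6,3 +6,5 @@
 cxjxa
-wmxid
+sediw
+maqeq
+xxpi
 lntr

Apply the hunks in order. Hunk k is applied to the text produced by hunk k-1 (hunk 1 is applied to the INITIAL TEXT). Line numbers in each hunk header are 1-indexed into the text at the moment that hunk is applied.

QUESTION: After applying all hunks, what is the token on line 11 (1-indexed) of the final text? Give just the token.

Hunk 1: at line 8 remove [ela] add [emt] -> 11 lines: iikih bmovo tlm vgw uql cxjxa lrvsq lmu emt ippcw pss
Hunk 2: at line 5 remove [lrvsq,lmu] add [lhx,fxg] -> 11 lines: iikih bmovo tlm vgw uql cxjxa lhx fxg emt ippcw pss
Hunk 3: at line 5 remove [lhx,fxg] add [wmxid,lntr,jxiyd] -> 12 lines: iikih bmovo tlm vgw uql cxjxa wmxid lntr jxiyd emt ippcw pss
Hunk 4: at line 6 remove [wmxid] add [sediw,maqeq,xxpi] -> 14 lines: iikih bmovo tlm vgw uql cxjxa sediw maqeq xxpi lntr jxiyd emt ippcw pss
Final line 11: jxiyd

Answer: jxiyd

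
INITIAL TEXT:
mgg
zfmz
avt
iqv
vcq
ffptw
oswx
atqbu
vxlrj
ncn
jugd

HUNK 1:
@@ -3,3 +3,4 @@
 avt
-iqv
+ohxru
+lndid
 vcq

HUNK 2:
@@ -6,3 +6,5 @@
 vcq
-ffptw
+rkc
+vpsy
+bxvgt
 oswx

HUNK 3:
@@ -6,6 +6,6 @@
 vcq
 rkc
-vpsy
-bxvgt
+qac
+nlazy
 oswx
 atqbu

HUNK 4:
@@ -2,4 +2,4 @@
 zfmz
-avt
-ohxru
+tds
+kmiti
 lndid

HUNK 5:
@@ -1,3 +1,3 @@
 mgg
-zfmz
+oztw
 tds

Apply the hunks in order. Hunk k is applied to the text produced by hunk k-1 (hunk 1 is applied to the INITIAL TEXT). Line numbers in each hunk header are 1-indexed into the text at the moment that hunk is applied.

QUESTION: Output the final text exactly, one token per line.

Hunk 1: at line 3 remove [iqv] add [ohxru,lndid] -> 12 lines: mgg zfmz avt ohxru lndid vcq ffptw oswx atqbu vxlrj ncn jugd
Hunk 2: at line 6 remove [ffptw] add [rkc,vpsy,bxvgt] -> 14 lines: mgg zfmz avt ohxru lndid vcq rkc vpsy bxvgt oswx atqbu vxlrj ncn jugd
Hunk 3: at line 6 remove [vpsy,bxvgt] add [qac,nlazy] -> 14 lines: mgg zfmz avt ohxru lndid vcq rkc qac nlazy oswx atqbu vxlrj ncn jugd
Hunk 4: at line 2 remove [avt,ohxru] add [tds,kmiti] -> 14 lines: mgg zfmz tds kmiti lndid vcq rkc qac nlazy oswx atqbu vxlrj ncn jugd
Hunk 5: at line 1 remove [zfmz] add [oztw] -> 14 lines: mgg oztw tds kmiti lndid vcq rkc qac nlazy oswx atqbu vxlrj ncn jugd

Answer: mgg
oztw
tds
kmiti
lndid
vcq
rkc
qac
nlazy
oswx
atqbu
vxlrj
ncn
jugd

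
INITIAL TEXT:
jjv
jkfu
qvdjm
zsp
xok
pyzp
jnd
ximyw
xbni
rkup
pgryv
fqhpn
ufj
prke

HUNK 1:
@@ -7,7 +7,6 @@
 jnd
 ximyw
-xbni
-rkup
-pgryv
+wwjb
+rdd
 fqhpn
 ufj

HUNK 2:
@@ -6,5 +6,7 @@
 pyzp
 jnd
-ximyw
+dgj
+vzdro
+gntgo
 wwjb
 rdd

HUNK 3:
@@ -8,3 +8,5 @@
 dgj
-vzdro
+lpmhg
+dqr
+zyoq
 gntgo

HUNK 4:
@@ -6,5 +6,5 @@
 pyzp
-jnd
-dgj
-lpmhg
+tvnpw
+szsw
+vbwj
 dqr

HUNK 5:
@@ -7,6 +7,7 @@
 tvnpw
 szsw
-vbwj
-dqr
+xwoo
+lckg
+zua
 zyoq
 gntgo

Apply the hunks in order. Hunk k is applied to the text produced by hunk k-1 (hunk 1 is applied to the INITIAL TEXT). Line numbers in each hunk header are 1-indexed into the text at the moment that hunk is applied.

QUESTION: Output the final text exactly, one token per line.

Answer: jjv
jkfu
qvdjm
zsp
xok
pyzp
tvnpw
szsw
xwoo
lckg
zua
zyoq
gntgo
wwjb
rdd
fqhpn
ufj
prke

Derivation:
Hunk 1: at line 7 remove [xbni,rkup,pgryv] add [wwjb,rdd] -> 13 lines: jjv jkfu qvdjm zsp xok pyzp jnd ximyw wwjb rdd fqhpn ufj prke
Hunk 2: at line 6 remove [ximyw] add [dgj,vzdro,gntgo] -> 15 lines: jjv jkfu qvdjm zsp xok pyzp jnd dgj vzdro gntgo wwjb rdd fqhpn ufj prke
Hunk 3: at line 8 remove [vzdro] add [lpmhg,dqr,zyoq] -> 17 lines: jjv jkfu qvdjm zsp xok pyzp jnd dgj lpmhg dqr zyoq gntgo wwjb rdd fqhpn ufj prke
Hunk 4: at line 6 remove [jnd,dgj,lpmhg] add [tvnpw,szsw,vbwj] -> 17 lines: jjv jkfu qvdjm zsp xok pyzp tvnpw szsw vbwj dqr zyoq gntgo wwjb rdd fqhpn ufj prke
Hunk 5: at line 7 remove [vbwj,dqr] add [xwoo,lckg,zua] -> 18 lines: jjv jkfu qvdjm zsp xok pyzp tvnpw szsw xwoo lckg zua zyoq gntgo wwjb rdd fqhpn ufj prke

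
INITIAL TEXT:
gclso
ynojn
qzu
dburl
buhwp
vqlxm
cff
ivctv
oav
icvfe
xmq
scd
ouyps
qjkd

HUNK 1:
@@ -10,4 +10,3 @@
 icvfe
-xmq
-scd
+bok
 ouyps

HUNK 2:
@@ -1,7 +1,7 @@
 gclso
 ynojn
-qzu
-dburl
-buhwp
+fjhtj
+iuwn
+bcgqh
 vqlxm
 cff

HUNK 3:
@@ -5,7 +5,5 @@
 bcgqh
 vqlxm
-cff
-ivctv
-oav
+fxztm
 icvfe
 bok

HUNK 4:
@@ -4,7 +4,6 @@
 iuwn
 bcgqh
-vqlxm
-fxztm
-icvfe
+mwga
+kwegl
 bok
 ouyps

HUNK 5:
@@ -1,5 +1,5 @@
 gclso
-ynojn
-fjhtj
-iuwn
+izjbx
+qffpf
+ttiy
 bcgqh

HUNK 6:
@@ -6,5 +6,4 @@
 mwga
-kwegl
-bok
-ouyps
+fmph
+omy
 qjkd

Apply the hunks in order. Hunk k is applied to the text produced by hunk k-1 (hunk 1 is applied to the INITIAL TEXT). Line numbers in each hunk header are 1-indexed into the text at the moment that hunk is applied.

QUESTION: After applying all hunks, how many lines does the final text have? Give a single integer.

Answer: 9

Derivation:
Hunk 1: at line 10 remove [xmq,scd] add [bok] -> 13 lines: gclso ynojn qzu dburl buhwp vqlxm cff ivctv oav icvfe bok ouyps qjkd
Hunk 2: at line 1 remove [qzu,dburl,buhwp] add [fjhtj,iuwn,bcgqh] -> 13 lines: gclso ynojn fjhtj iuwn bcgqh vqlxm cff ivctv oav icvfe bok ouyps qjkd
Hunk 3: at line 5 remove [cff,ivctv,oav] add [fxztm] -> 11 lines: gclso ynojn fjhtj iuwn bcgqh vqlxm fxztm icvfe bok ouyps qjkd
Hunk 4: at line 4 remove [vqlxm,fxztm,icvfe] add [mwga,kwegl] -> 10 lines: gclso ynojn fjhtj iuwn bcgqh mwga kwegl bok ouyps qjkd
Hunk 5: at line 1 remove [ynojn,fjhtj,iuwn] add [izjbx,qffpf,ttiy] -> 10 lines: gclso izjbx qffpf ttiy bcgqh mwga kwegl bok ouyps qjkd
Hunk 6: at line 6 remove [kwegl,bok,ouyps] add [fmph,omy] -> 9 lines: gclso izjbx qffpf ttiy bcgqh mwga fmph omy qjkd
Final line count: 9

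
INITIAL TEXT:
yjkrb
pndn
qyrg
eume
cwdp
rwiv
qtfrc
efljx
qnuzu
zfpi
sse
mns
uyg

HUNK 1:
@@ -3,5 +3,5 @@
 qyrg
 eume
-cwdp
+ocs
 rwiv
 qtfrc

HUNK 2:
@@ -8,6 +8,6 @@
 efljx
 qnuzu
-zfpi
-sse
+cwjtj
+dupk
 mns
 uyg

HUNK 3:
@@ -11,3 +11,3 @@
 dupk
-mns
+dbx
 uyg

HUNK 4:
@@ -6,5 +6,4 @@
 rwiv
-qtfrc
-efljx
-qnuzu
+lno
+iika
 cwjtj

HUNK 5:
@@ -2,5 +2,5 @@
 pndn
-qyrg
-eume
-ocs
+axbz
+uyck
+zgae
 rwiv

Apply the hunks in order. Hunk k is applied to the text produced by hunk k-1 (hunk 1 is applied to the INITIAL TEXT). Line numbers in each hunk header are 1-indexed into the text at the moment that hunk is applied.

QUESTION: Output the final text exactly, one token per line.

Answer: yjkrb
pndn
axbz
uyck
zgae
rwiv
lno
iika
cwjtj
dupk
dbx
uyg

Derivation:
Hunk 1: at line 3 remove [cwdp] add [ocs] -> 13 lines: yjkrb pndn qyrg eume ocs rwiv qtfrc efljx qnuzu zfpi sse mns uyg
Hunk 2: at line 8 remove [zfpi,sse] add [cwjtj,dupk] -> 13 lines: yjkrb pndn qyrg eume ocs rwiv qtfrc efljx qnuzu cwjtj dupk mns uyg
Hunk 3: at line 11 remove [mns] add [dbx] -> 13 lines: yjkrb pndn qyrg eume ocs rwiv qtfrc efljx qnuzu cwjtj dupk dbx uyg
Hunk 4: at line 6 remove [qtfrc,efljx,qnuzu] add [lno,iika] -> 12 lines: yjkrb pndn qyrg eume ocs rwiv lno iika cwjtj dupk dbx uyg
Hunk 5: at line 2 remove [qyrg,eume,ocs] add [axbz,uyck,zgae] -> 12 lines: yjkrb pndn axbz uyck zgae rwiv lno iika cwjtj dupk dbx uyg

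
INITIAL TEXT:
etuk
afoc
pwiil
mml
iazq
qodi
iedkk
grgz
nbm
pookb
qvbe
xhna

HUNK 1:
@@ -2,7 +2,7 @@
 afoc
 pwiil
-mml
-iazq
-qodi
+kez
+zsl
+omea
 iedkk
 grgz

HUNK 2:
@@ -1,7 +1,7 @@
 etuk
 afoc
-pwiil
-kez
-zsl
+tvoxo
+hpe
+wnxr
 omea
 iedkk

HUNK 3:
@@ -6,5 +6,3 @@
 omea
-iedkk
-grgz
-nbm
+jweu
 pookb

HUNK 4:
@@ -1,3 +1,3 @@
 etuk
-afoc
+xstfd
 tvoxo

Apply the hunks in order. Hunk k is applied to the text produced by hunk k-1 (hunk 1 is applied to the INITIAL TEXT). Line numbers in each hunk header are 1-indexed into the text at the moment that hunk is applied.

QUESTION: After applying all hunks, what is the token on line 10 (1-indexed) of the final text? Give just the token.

Answer: xhna

Derivation:
Hunk 1: at line 2 remove [mml,iazq,qodi] add [kez,zsl,omea] -> 12 lines: etuk afoc pwiil kez zsl omea iedkk grgz nbm pookb qvbe xhna
Hunk 2: at line 1 remove [pwiil,kez,zsl] add [tvoxo,hpe,wnxr] -> 12 lines: etuk afoc tvoxo hpe wnxr omea iedkk grgz nbm pookb qvbe xhna
Hunk 3: at line 6 remove [iedkk,grgz,nbm] add [jweu] -> 10 lines: etuk afoc tvoxo hpe wnxr omea jweu pookb qvbe xhna
Hunk 4: at line 1 remove [afoc] add [xstfd] -> 10 lines: etuk xstfd tvoxo hpe wnxr omea jweu pookb qvbe xhna
Final line 10: xhna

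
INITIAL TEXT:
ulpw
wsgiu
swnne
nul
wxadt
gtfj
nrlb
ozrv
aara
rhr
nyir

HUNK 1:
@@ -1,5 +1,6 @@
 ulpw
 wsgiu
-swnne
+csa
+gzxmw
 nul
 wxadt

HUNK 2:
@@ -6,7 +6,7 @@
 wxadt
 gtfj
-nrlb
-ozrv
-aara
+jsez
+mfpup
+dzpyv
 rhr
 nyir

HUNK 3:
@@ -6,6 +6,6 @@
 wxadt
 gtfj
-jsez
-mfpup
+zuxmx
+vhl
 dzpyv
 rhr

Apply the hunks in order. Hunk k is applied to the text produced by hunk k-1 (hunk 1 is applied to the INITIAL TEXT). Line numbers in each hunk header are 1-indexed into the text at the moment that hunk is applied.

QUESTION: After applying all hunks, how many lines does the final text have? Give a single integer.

Answer: 12

Derivation:
Hunk 1: at line 1 remove [swnne] add [csa,gzxmw] -> 12 lines: ulpw wsgiu csa gzxmw nul wxadt gtfj nrlb ozrv aara rhr nyir
Hunk 2: at line 6 remove [nrlb,ozrv,aara] add [jsez,mfpup,dzpyv] -> 12 lines: ulpw wsgiu csa gzxmw nul wxadt gtfj jsez mfpup dzpyv rhr nyir
Hunk 3: at line 6 remove [jsez,mfpup] add [zuxmx,vhl] -> 12 lines: ulpw wsgiu csa gzxmw nul wxadt gtfj zuxmx vhl dzpyv rhr nyir
Final line count: 12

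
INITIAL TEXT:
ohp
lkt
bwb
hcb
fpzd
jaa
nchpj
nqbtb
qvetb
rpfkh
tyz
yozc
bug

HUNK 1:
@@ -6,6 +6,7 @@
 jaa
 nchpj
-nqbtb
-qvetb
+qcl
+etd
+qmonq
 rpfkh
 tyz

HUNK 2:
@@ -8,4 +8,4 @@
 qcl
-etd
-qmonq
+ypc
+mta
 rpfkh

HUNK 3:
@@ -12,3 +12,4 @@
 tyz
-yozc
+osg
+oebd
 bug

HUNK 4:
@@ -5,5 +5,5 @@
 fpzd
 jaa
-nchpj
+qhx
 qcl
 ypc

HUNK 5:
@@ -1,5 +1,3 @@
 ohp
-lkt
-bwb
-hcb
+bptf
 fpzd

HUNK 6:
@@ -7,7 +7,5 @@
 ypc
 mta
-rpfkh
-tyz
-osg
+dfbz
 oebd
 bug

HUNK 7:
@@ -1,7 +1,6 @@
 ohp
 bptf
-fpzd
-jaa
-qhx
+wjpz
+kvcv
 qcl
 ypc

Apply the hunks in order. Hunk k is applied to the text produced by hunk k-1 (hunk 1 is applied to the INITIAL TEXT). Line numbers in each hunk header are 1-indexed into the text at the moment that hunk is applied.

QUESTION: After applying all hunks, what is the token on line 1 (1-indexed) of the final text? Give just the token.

Hunk 1: at line 6 remove [nqbtb,qvetb] add [qcl,etd,qmonq] -> 14 lines: ohp lkt bwb hcb fpzd jaa nchpj qcl etd qmonq rpfkh tyz yozc bug
Hunk 2: at line 8 remove [etd,qmonq] add [ypc,mta] -> 14 lines: ohp lkt bwb hcb fpzd jaa nchpj qcl ypc mta rpfkh tyz yozc bug
Hunk 3: at line 12 remove [yozc] add [osg,oebd] -> 15 lines: ohp lkt bwb hcb fpzd jaa nchpj qcl ypc mta rpfkh tyz osg oebd bug
Hunk 4: at line 5 remove [nchpj] add [qhx] -> 15 lines: ohp lkt bwb hcb fpzd jaa qhx qcl ypc mta rpfkh tyz osg oebd bug
Hunk 5: at line 1 remove [lkt,bwb,hcb] add [bptf] -> 13 lines: ohp bptf fpzd jaa qhx qcl ypc mta rpfkh tyz osg oebd bug
Hunk 6: at line 7 remove [rpfkh,tyz,osg] add [dfbz] -> 11 lines: ohp bptf fpzd jaa qhx qcl ypc mta dfbz oebd bug
Hunk 7: at line 1 remove [fpzd,jaa,qhx] add [wjpz,kvcv] -> 10 lines: ohp bptf wjpz kvcv qcl ypc mta dfbz oebd bug
Final line 1: ohp

Answer: ohp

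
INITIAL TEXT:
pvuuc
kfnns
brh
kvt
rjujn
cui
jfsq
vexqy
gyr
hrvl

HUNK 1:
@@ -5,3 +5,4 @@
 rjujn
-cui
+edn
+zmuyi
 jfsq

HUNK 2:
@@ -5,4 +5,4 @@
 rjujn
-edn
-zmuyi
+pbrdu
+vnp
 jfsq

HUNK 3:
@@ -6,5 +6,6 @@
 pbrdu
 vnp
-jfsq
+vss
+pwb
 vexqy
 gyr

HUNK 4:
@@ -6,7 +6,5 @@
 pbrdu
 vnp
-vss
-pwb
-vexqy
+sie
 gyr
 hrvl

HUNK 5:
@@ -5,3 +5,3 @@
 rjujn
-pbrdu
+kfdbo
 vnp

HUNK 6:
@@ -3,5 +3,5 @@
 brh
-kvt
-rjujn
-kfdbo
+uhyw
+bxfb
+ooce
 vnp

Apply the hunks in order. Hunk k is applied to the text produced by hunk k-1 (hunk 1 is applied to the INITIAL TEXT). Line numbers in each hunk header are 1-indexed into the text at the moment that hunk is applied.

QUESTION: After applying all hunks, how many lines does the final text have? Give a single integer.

Hunk 1: at line 5 remove [cui] add [edn,zmuyi] -> 11 lines: pvuuc kfnns brh kvt rjujn edn zmuyi jfsq vexqy gyr hrvl
Hunk 2: at line 5 remove [edn,zmuyi] add [pbrdu,vnp] -> 11 lines: pvuuc kfnns brh kvt rjujn pbrdu vnp jfsq vexqy gyr hrvl
Hunk 3: at line 6 remove [jfsq] add [vss,pwb] -> 12 lines: pvuuc kfnns brh kvt rjujn pbrdu vnp vss pwb vexqy gyr hrvl
Hunk 4: at line 6 remove [vss,pwb,vexqy] add [sie] -> 10 lines: pvuuc kfnns brh kvt rjujn pbrdu vnp sie gyr hrvl
Hunk 5: at line 5 remove [pbrdu] add [kfdbo] -> 10 lines: pvuuc kfnns brh kvt rjujn kfdbo vnp sie gyr hrvl
Hunk 6: at line 3 remove [kvt,rjujn,kfdbo] add [uhyw,bxfb,ooce] -> 10 lines: pvuuc kfnns brh uhyw bxfb ooce vnp sie gyr hrvl
Final line count: 10

Answer: 10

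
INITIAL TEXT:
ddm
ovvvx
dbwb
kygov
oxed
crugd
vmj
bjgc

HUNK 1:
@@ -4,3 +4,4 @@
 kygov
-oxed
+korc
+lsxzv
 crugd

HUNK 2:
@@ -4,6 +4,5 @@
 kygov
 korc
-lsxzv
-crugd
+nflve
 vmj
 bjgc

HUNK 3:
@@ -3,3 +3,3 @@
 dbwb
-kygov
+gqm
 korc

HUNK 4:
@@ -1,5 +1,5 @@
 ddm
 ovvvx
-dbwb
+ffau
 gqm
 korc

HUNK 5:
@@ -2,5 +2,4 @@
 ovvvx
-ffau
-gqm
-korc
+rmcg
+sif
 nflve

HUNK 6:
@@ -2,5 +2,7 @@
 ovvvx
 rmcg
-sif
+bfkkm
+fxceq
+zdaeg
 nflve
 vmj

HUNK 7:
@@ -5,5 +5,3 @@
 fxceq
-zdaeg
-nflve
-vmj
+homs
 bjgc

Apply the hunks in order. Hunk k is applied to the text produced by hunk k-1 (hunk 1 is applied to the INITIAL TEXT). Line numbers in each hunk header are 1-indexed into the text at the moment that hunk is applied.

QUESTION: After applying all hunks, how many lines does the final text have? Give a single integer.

Hunk 1: at line 4 remove [oxed] add [korc,lsxzv] -> 9 lines: ddm ovvvx dbwb kygov korc lsxzv crugd vmj bjgc
Hunk 2: at line 4 remove [lsxzv,crugd] add [nflve] -> 8 lines: ddm ovvvx dbwb kygov korc nflve vmj bjgc
Hunk 3: at line 3 remove [kygov] add [gqm] -> 8 lines: ddm ovvvx dbwb gqm korc nflve vmj bjgc
Hunk 4: at line 1 remove [dbwb] add [ffau] -> 8 lines: ddm ovvvx ffau gqm korc nflve vmj bjgc
Hunk 5: at line 2 remove [ffau,gqm,korc] add [rmcg,sif] -> 7 lines: ddm ovvvx rmcg sif nflve vmj bjgc
Hunk 6: at line 2 remove [sif] add [bfkkm,fxceq,zdaeg] -> 9 lines: ddm ovvvx rmcg bfkkm fxceq zdaeg nflve vmj bjgc
Hunk 7: at line 5 remove [zdaeg,nflve,vmj] add [homs] -> 7 lines: ddm ovvvx rmcg bfkkm fxceq homs bjgc
Final line count: 7

Answer: 7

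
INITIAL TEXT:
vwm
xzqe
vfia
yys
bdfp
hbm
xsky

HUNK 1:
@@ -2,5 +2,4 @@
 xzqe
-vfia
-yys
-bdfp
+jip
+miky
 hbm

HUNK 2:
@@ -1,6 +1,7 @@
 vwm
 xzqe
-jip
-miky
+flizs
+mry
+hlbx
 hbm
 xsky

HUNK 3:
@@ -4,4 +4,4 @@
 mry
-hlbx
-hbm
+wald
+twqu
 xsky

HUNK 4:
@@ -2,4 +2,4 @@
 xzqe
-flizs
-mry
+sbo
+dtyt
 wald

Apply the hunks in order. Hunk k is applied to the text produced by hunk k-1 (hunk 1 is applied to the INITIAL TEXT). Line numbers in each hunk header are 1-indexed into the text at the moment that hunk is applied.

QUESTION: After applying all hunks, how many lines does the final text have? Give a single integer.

Hunk 1: at line 2 remove [vfia,yys,bdfp] add [jip,miky] -> 6 lines: vwm xzqe jip miky hbm xsky
Hunk 2: at line 1 remove [jip,miky] add [flizs,mry,hlbx] -> 7 lines: vwm xzqe flizs mry hlbx hbm xsky
Hunk 3: at line 4 remove [hlbx,hbm] add [wald,twqu] -> 7 lines: vwm xzqe flizs mry wald twqu xsky
Hunk 4: at line 2 remove [flizs,mry] add [sbo,dtyt] -> 7 lines: vwm xzqe sbo dtyt wald twqu xsky
Final line count: 7

Answer: 7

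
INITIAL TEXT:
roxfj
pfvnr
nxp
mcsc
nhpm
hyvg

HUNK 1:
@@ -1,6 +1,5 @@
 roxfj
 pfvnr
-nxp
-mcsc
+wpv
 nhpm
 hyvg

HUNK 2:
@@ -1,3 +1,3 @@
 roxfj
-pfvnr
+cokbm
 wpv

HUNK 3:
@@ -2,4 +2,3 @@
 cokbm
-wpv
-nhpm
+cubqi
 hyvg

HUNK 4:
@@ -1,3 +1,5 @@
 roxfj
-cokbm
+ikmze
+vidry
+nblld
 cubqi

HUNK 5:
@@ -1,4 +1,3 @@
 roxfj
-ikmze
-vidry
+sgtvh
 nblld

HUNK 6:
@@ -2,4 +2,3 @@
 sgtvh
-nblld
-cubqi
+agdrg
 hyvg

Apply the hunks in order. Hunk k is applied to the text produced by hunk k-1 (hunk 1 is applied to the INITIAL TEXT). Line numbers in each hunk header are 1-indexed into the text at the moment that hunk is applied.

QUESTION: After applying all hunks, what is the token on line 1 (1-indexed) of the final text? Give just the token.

Hunk 1: at line 1 remove [nxp,mcsc] add [wpv] -> 5 lines: roxfj pfvnr wpv nhpm hyvg
Hunk 2: at line 1 remove [pfvnr] add [cokbm] -> 5 lines: roxfj cokbm wpv nhpm hyvg
Hunk 3: at line 2 remove [wpv,nhpm] add [cubqi] -> 4 lines: roxfj cokbm cubqi hyvg
Hunk 4: at line 1 remove [cokbm] add [ikmze,vidry,nblld] -> 6 lines: roxfj ikmze vidry nblld cubqi hyvg
Hunk 5: at line 1 remove [ikmze,vidry] add [sgtvh] -> 5 lines: roxfj sgtvh nblld cubqi hyvg
Hunk 6: at line 2 remove [nblld,cubqi] add [agdrg] -> 4 lines: roxfj sgtvh agdrg hyvg
Final line 1: roxfj

Answer: roxfj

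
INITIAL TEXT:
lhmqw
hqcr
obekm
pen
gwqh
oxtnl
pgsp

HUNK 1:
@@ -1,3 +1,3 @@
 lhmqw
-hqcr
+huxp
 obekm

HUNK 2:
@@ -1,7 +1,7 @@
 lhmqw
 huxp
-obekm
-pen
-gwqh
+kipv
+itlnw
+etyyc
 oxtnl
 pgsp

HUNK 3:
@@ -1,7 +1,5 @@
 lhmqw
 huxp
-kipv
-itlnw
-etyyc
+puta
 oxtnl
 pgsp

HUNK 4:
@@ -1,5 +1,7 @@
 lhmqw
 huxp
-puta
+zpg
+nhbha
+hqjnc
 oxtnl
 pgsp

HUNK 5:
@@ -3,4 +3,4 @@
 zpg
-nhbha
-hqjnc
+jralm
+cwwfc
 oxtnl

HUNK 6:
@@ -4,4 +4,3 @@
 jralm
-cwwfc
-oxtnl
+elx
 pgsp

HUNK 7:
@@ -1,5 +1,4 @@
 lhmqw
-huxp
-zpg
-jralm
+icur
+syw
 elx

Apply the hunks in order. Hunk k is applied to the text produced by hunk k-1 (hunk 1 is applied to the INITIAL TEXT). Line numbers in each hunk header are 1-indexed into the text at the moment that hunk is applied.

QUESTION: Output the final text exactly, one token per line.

Hunk 1: at line 1 remove [hqcr] add [huxp] -> 7 lines: lhmqw huxp obekm pen gwqh oxtnl pgsp
Hunk 2: at line 1 remove [obekm,pen,gwqh] add [kipv,itlnw,etyyc] -> 7 lines: lhmqw huxp kipv itlnw etyyc oxtnl pgsp
Hunk 3: at line 1 remove [kipv,itlnw,etyyc] add [puta] -> 5 lines: lhmqw huxp puta oxtnl pgsp
Hunk 4: at line 1 remove [puta] add [zpg,nhbha,hqjnc] -> 7 lines: lhmqw huxp zpg nhbha hqjnc oxtnl pgsp
Hunk 5: at line 3 remove [nhbha,hqjnc] add [jralm,cwwfc] -> 7 lines: lhmqw huxp zpg jralm cwwfc oxtnl pgsp
Hunk 6: at line 4 remove [cwwfc,oxtnl] add [elx] -> 6 lines: lhmqw huxp zpg jralm elx pgsp
Hunk 7: at line 1 remove [huxp,zpg,jralm] add [icur,syw] -> 5 lines: lhmqw icur syw elx pgsp

Answer: lhmqw
icur
syw
elx
pgsp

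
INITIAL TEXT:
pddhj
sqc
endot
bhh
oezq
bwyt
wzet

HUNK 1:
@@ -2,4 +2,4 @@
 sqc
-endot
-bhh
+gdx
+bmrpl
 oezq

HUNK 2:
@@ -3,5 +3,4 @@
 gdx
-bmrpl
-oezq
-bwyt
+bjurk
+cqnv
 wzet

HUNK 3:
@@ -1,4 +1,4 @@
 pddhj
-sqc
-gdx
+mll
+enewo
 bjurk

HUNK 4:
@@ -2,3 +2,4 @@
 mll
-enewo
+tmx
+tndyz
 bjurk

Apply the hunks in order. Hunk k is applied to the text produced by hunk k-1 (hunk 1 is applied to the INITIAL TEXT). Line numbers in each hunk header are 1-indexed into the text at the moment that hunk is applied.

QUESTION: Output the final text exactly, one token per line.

Hunk 1: at line 2 remove [endot,bhh] add [gdx,bmrpl] -> 7 lines: pddhj sqc gdx bmrpl oezq bwyt wzet
Hunk 2: at line 3 remove [bmrpl,oezq,bwyt] add [bjurk,cqnv] -> 6 lines: pddhj sqc gdx bjurk cqnv wzet
Hunk 3: at line 1 remove [sqc,gdx] add [mll,enewo] -> 6 lines: pddhj mll enewo bjurk cqnv wzet
Hunk 4: at line 2 remove [enewo] add [tmx,tndyz] -> 7 lines: pddhj mll tmx tndyz bjurk cqnv wzet

Answer: pddhj
mll
tmx
tndyz
bjurk
cqnv
wzet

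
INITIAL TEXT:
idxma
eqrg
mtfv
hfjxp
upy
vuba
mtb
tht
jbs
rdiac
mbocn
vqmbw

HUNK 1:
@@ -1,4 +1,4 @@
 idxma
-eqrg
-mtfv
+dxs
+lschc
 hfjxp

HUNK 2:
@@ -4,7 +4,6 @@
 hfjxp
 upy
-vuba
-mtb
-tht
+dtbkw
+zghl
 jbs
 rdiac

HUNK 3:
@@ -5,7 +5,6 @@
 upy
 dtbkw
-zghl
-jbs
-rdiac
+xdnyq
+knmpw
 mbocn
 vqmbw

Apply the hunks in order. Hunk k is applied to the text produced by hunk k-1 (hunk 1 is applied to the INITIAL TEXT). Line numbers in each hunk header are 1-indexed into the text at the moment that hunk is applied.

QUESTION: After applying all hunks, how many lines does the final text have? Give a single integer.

Answer: 10

Derivation:
Hunk 1: at line 1 remove [eqrg,mtfv] add [dxs,lschc] -> 12 lines: idxma dxs lschc hfjxp upy vuba mtb tht jbs rdiac mbocn vqmbw
Hunk 2: at line 4 remove [vuba,mtb,tht] add [dtbkw,zghl] -> 11 lines: idxma dxs lschc hfjxp upy dtbkw zghl jbs rdiac mbocn vqmbw
Hunk 3: at line 5 remove [zghl,jbs,rdiac] add [xdnyq,knmpw] -> 10 lines: idxma dxs lschc hfjxp upy dtbkw xdnyq knmpw mbocn vqmbw
Final line count: 10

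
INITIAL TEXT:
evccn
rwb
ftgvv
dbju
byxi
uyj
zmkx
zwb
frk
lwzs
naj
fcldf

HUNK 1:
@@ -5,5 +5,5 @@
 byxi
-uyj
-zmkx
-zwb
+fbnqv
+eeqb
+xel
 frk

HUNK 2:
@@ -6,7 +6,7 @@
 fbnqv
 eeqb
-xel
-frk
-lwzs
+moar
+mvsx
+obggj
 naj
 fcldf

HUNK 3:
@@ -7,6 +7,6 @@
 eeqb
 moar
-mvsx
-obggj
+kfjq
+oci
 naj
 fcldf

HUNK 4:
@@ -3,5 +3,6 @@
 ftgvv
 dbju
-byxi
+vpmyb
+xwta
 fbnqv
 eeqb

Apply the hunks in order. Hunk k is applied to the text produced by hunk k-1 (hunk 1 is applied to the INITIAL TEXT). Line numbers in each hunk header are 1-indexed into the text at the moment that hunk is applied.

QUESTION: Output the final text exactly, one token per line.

Answer: evccn
rwb
ftgvv
dbju
vpmyb
xwta
fbnqv
eeqb
moar
kfjq
oci
naj
fcldf

Derivation:
Hunk 1: at line 5 remove [uyj,zmkx,zwb] add [fbnqv,eeqb,xel] -> 12 lines: evccn rwb ftgvv dbju byxi fbnqv eeqb xel frk lwzs naj fcldf
Hunk 2: at line 6 remove [xel,frk,lwzs] add [moar,mvsx,obggj] -> 12 lines: evccn rwb ftgvv dbju byxi fbnqv eeqb moar mvsx obggj naj fcldf
Hunk 3: at line 7 remove [mvsx,obggj] add [kfjq,oci] -> 12 lines: evccn rwb ftgvv dbju byxi fbnqv eeqb moar kfjq oci naj fcldf
Hunk 4: at line 3 remove [byxi] add [vpmyb,xwta] -> 13 lines: evccn rwb ftgvv dbju vpmyb xwta fbnqv eeqb moar kfjq oci naj fcldf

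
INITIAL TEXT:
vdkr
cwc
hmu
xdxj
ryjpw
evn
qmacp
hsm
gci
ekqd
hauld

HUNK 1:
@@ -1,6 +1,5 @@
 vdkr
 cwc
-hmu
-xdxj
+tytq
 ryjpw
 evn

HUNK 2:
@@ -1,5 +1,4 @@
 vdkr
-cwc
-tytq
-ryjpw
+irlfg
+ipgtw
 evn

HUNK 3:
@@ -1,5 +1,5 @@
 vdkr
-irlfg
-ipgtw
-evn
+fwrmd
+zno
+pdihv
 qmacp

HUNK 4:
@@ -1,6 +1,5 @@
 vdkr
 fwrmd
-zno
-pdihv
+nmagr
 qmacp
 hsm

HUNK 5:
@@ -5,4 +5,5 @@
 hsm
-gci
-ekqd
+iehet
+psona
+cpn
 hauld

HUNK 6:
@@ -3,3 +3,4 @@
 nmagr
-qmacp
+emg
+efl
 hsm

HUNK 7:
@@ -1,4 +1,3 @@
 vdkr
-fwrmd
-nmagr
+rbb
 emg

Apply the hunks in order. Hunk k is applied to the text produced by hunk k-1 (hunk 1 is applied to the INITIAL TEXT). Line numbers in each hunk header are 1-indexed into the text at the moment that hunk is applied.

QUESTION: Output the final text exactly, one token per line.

Answer: vdkr
rbb
emg
efl
hsm
iehet
psona
cpn
hauld

Derivation:
Hunk 1: at line 1 remove [hmu,xdxj] add [tytq] -> 10 lines: vdkr cwc tytq ryjpw evn qmacp hsm gci ekqd hauld
Hunk 2: at line 1 remove [cwc,tytq,ryjpw] add [irlfg,ipgtw] -> 9 lines: vdkr irlfg ipgtw evn qmacp hsm gci ekqd hauld
Hunk 3: at line 1 remove [irlfg,ipgtw,evn] add [fwrmd,zno,pdihv] -> 9 lines: vdkr fwrmd zno pdihv qmacp hsm gci ekqd hauld
Hunk 4: at line 1 remove [zno,pdihv] add [nmagr] -> 8 lines: vdkr fwrmd nmagr qmacp hsm gci ekqd hauld
Hunk 5: at line 5 remove [gci,ekqd] add [iehet,psona,cpn] -> 9 lines: vdkr fwrmd nmagr qmacp hsm iehet psona cpn hauld
Hunk 6: at line 3 remove [qmacp] add [emg,efl] -> 10 lines: vdkr fwrmd nmagr emg efl hsm iehet psona cpn hauld
Hunk 7: at line 1 remove [fwrmd,nmagr] add [rbb] -> 9 lines: vdkr rbb emg efl hsm iehet psona cpn hauld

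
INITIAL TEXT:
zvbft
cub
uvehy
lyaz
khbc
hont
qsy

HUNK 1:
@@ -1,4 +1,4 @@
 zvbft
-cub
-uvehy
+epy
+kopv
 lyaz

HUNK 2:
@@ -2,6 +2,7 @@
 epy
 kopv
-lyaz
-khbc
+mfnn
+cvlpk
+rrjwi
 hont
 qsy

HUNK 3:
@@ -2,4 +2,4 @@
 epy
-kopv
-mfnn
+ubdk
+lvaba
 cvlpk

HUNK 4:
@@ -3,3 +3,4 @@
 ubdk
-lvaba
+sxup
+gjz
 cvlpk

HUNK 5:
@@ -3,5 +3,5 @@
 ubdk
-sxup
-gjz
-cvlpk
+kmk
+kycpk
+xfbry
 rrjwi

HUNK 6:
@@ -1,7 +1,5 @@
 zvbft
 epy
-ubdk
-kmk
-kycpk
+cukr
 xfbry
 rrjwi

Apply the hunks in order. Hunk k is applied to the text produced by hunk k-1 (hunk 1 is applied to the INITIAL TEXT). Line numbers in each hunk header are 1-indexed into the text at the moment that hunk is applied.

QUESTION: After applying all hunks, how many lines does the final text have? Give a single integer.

Hunk 1: at line 1 remove [cub,uvehy] add [epy,kopv] -> 7 lines: zvbft epy kopv lyaz khbc hont qsy
Hunk 2: at line 2 remove [lyaz,khbc] add [mfnn,cvlpk,rrjwi] -> 8 lines: zvbft epy kopv mfnn cvlpk rrjwi hont qsy
Hunk 3: at line 2 remove [kopv,mfnn] add [ubdk,lvaba] -> 8 lines: zvbft epy ubdk lvaba cvlpk rrjwi hont qsy
Hunk 4: at line 3 remove [lvaba] add [sxup,gjz] -> 9 lines: zvbft epy ubdk sxup gjz cvlpk rrjwi hont qsy
Hunk 5: at line 3 remove [sxup,gjz,cvlpk] add [kmk,kycpk,xfbry] -> 9 lines: zvbft epy ubdk kmk kycpk xfbry rrjwi hont qsy
Hunk 6: at line 1 remove [ubdk,kmk,kycpk] add [cukr] -> 7 lines: zvbft epy cukr xfbry rrjwi hont qsy
Final line count: 7

Answer: 7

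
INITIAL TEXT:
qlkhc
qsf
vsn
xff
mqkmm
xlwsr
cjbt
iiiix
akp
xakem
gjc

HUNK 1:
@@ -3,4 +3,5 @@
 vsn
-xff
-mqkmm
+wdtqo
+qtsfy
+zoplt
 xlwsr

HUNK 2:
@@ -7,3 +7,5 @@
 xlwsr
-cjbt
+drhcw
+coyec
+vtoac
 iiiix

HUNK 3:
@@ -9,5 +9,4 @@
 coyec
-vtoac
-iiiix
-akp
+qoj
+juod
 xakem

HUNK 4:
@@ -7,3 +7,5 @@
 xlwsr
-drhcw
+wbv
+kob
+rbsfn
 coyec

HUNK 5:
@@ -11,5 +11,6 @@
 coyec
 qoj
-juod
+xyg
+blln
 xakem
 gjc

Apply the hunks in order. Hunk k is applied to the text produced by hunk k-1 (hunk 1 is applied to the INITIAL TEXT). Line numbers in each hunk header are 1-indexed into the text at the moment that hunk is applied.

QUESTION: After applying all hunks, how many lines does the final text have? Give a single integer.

Answer: 16

Derivation:
Hunk 1: at line 3 remove [xff,mqkmm] add [wdtqo,qtsfy,zoplt] -> 12 lines: qlkhc qsf vsn wdtqo qtsfy zoplt xlwsr cjbt iiiix akp xakem gjc
Hunk 2: at line 7 remove [cjbt] add [drhcw,coyec,vtoac] -> 14 lines: qlkhc qsf vsn wdtqo qtsfy zoplt xlwsr drhcw coyec vtoac iiiix akp xakem gjc
Hunk 3: at line 9 remove [vtoac,iiiix,akp] add [qoj,juod] -> 13 lines: qlkhc qsf vsn wdtqo qtsfy zoplt xlwsr drhcw coyec qoj juod xakem gjc
Hunk 4: at line 7 remove [drhcw] add [wbv,kob,rbsfn] -> 15 lines: qlkhc qsf vsn wdtqo qtsfy zoplt xlwsr wbv kob rbsfn coyec qoj juod xakem gjc
Hunk 5: at line 11 remove [juod] add [xyg,blln] -> 16 lines: qlkhc qsf vsn wdtqo qtsfy zoplt xlwsr wbv kob rbsfn coyec qoj xyg blln xakem gjc
Final line count: 16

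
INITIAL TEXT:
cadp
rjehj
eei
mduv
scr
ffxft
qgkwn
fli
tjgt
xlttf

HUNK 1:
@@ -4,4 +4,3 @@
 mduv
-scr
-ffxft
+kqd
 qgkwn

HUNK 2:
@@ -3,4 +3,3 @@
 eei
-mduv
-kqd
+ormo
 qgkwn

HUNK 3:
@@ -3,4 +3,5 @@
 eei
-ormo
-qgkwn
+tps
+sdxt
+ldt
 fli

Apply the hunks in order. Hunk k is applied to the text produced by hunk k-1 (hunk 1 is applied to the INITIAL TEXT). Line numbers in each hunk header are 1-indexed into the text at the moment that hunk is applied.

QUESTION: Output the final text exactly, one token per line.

Hunk 1: at line 4 remove [scr,ffxft] add [kqd] -> 9 lines: cadp rjehj eei mduv kqd qgkwn fli tjgt xlttf
Hunk 2: at line 3 remove [mduv,kqd] add [ormo] -> 8 lines: cadp rjehj eei ormo qgkwn fli tjgt xlttf
Hunk 3: at line 3 remove [ormo,qgkwn] add [tps,sdxt,ldt] -> 9 lines: cadp rjehj eei tps sdxt ldt fli tjgt xlttf

Answer: cadp
rjehj
eei
tps
sdxt
ldt
fli
tjgt
xlttf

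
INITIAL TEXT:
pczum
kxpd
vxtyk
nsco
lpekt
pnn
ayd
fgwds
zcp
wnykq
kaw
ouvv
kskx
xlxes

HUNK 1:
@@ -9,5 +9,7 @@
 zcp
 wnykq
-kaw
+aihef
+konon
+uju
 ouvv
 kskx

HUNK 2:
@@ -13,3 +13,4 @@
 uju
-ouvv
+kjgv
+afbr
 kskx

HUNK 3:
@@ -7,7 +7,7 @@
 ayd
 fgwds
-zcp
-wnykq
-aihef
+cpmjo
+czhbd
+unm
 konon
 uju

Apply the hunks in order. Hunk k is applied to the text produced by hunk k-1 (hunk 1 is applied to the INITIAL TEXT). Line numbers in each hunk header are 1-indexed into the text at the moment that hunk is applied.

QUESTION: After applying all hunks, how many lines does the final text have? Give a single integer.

Answer: 17

Derivation:
Hunk 1: at line 9 remove [kaw] add [aihef,konon,uju] -> 16 lines: pczum kxpd vxtyk nsco lpekt pnn ayd fgwds zcp wnykq aihef konon uju ouvv kskx xlxes
Hunk 2: at line 13 remove [ouvv] add [kjgv,afbr] -> 17 lines: pczum kxpd vxtyk nsco lpekt pnn ayd fgwds zcp wnykq aihef konon uju kjgv afbr kskx xlxes
Hunk 3: at line 7 remove [zcp,wnykq,aihef] add [cpmjo,czhbd,unm] -> 17 lines: pczum kxpd vxtyk nsco lpekt pnn ayd fgwds cpmjo czhbd unm konon uju kjgv afbr kskx xlxes
Final line count: 17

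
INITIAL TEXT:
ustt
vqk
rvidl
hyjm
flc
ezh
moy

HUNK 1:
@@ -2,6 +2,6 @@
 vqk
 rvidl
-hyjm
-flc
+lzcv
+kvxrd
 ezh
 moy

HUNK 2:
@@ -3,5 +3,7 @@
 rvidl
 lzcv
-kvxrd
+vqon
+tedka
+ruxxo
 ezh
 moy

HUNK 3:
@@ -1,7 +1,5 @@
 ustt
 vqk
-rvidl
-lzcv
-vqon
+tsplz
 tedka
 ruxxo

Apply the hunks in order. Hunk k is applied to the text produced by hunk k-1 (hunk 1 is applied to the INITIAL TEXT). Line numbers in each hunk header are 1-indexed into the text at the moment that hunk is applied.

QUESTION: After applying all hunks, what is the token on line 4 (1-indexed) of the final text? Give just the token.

Answer: tedka

Derivation:
Hunk 1: at line 2 remove [hyjm,flc] add [lzcv,kvxrd] -> 7 lines: ustt vqk rvidl lzcv kvxrd ezh moy
Hunk 2: at line 3 remove [kvxrd] add [vqon,tedka,ruxxo] -> 9 lines: ustt vqk rvidl lzcv vqon tedka ruxxo ezh moy
Hunk 3: at line 1 remove [rvidl,lzcv,vqon] add [tsplz] -> 7 lines: ustt vqk tsplz tedka ruxxo ezh moy
Final line 4: tedka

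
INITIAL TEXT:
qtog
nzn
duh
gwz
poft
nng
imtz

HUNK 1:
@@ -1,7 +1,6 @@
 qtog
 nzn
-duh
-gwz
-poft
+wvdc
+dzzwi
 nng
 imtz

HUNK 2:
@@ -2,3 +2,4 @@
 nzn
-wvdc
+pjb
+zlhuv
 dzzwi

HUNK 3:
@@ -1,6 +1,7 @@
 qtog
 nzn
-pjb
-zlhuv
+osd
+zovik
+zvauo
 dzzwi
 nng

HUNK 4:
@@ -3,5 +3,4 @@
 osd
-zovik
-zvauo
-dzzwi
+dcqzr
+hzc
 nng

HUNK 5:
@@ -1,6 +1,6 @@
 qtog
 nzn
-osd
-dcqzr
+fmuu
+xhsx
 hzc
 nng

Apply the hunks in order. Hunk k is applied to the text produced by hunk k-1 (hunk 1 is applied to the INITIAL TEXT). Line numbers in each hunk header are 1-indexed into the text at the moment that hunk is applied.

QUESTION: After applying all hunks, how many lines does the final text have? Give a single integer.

Answer: 7

Derivation:
Hunk 1: at line 1 remove [duh,gwz,poft] add [wvdc,dzzwi] -> 6 lines: qtog nzn wvdc dzzwi nng imtz
Hunk 2: at line 2 remove [wvdc] add [pjb,zlhuv] -> 7 lines: qtog nzn pjb zlhuv dzzwi nng imtz
Hunk 3: at line 1 remove [pjb,zlhuv] add [osd,zovik,zvauo] -> 8 lines: qtog nzn osd zovik zvauo dzzwi nng imtz
Hunk 4: at line 3 remove [zovik,zvauo,dzzwi] add [dcqzr,hzc] -> 7 lines: qtog nzn osd dcqzr hzc nng imtz
Hunk 5: at line 1 remove [osd,dcqzr] add [fmuu,xhsx] -> 7 lines: qtog nzn fmuu xhsx hzc nng imtz
Final line count: 7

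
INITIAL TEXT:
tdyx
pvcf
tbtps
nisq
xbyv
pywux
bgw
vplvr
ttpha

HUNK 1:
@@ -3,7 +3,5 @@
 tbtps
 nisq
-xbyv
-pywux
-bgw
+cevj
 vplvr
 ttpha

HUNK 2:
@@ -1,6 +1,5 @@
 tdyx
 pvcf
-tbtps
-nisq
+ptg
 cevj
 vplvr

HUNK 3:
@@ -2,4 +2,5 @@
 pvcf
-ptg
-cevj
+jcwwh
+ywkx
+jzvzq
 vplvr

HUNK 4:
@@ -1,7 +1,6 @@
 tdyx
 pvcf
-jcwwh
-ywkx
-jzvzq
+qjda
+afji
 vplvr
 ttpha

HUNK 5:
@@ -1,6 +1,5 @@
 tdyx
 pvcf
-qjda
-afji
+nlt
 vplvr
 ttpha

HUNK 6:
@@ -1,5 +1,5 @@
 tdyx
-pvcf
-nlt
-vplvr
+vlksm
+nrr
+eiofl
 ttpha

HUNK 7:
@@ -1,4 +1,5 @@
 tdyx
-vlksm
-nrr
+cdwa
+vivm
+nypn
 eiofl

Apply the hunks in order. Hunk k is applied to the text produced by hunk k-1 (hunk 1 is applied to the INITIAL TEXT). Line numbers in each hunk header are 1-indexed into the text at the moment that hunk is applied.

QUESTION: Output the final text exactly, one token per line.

Hunk 1: at line 3 remove [xbyv,pywux,bgw] add [cevj] -> 7 lines: tdyx pvcf tbtps nisq cevj vplvr ttpha
Hunk 2: at line 1 remove [tbtps,nisq] add [ptg] -> 6 lines: tdyx pvcf ptg cevj vplvr ttpha
Hunk 3: at line 2 remove [ptg,cevj] add [jcwwh,ywkx,jzvzq] -> 7 lines: tdyx pvcf jcwwh ywkx jzvzq vplvr ttpha
Hunk 4: at line 1 remove [jcwwh,ywkx,jzvzq] add [qjda,afji] -> 6 lines: tdyx pvcf qjda afji vplvr ttpha
Hunk 5: at line 1 remove [qjda,afji] add [nlt] -> 5 lines: tdyx pvcf nlt vplvr ttpha
Hunk 6: at line 1 remove [pvcf,nlt,vplvr] add [vlksm,nrr,eiofl] -> 5 lines: tdyx vlksm nrr eiofl ttpha
Hunk 7: at line 1 remove [vlksm,nrr] add [cdwa,vivm,nypn] -> 6 lines: tdyx cdwa vivm nypn eiofl ttpha

Answer: tdyx
cdwa
vivm
nypn
eiofl
ttpha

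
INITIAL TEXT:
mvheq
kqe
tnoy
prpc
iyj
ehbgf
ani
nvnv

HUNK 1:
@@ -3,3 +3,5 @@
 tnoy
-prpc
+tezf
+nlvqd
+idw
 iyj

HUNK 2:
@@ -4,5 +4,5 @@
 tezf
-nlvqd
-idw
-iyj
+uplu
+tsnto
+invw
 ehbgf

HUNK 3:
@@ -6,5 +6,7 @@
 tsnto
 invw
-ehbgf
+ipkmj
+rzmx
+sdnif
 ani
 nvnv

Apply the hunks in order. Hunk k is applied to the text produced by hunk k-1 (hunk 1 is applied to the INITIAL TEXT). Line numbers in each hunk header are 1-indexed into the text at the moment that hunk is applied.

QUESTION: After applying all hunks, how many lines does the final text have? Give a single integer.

Answer: 12

Derivation:
Hunk 1: at line 3 remove [prpc] add [tezf,nlvqd,idw] -> 10 lines: mvheq kqe tnoy tezf nlvqd idw iyj ehbgf ani nvnv
Hunk 2: at line 4 remove [nlvqd,idw,iyj] add [uplu,tsnto,invw] -> 10 lines: mvheq kqe tnoy tezf uplu tsnto invw ehbgf ani nvnv
Hunk 3: at line 6 remove [ehbgf] add [ipkmj,rzmx,sdnif] -> 12 lines: mvheq kqe tnoy tezf uplu tsnto invw ipkmj rzmx sdnif ani nvnv
Final line count: 12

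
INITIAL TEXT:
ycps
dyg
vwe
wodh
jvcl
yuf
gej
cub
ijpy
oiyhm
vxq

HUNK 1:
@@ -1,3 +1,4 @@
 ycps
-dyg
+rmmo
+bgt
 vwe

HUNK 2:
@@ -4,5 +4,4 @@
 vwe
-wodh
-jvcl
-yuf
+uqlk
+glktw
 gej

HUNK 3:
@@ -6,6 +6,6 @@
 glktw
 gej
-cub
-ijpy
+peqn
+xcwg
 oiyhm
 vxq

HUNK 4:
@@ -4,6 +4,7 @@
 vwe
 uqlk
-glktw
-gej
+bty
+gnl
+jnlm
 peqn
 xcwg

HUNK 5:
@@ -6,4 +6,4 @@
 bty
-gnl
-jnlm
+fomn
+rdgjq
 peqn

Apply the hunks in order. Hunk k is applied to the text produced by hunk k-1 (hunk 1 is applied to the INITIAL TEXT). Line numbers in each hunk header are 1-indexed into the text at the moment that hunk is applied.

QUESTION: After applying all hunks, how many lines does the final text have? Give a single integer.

Hunk 1: at line 1 remove [dyg] add [rmmo,bgt] -> 12 lines: ycps rmmo bgt vwe wodh jvcl yuf gej cub ijpy oiyhm vxq
Hunk 2: at line 4 remove [wodh,jvcl,yuf] add [uqlk,glktw] -> 11 lines: ycps rmmo bgt vwe uqlk glktw gej cub ijpy oiyhm vxq
Hunk 3: at line 6 remove [cub,ijpy] add [peqn,xcwg] -> 11 lines: ycps rmmo bgt vwe uqlk glktw gej peqn xcwg oiyhm vxq
Hunk 4: at line 4 remove [glktw,gej] add [bty,gnl,jnlm] -> 12 lines: ycps rmmo bgt vwe uqlk bty gnl jnlm peqn xcwg oiyhm vxq
Hunk 5: at line 6 remove [gnl,jnlm] add [fomn,rdgjq] -> 12 lines: ycps rmmo bgt vwe uqlk bty fomn rdgjq peqn xcwg oiyhm vxq
Final line count: 12

Answer: 12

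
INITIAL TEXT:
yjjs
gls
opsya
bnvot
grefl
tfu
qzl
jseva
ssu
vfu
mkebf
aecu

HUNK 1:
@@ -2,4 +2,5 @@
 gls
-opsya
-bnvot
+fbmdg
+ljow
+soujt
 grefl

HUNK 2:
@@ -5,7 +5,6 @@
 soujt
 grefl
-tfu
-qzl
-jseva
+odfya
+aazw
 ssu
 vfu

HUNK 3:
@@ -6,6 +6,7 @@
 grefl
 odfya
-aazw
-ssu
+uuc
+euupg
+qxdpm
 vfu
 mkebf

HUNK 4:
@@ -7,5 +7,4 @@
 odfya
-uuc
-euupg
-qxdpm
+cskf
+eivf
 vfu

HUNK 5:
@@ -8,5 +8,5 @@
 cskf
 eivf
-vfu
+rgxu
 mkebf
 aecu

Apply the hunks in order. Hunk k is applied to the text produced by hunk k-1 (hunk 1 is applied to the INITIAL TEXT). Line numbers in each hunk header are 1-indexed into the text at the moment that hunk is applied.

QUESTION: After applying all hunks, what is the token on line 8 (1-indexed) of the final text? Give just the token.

Hunk 1: at line 2 remove [opsya,bnvot] add [fbmdg,ljow,soujt] -> 13 lines: yjjs gls fbmdg ljow soujt grefl tfu qzl jseva ssu vfu mkebf aecu
Hunk 2: at line 5 remove [tfu,qzl,jseva] add [odfya,aazw] -> 12 lines: yjjs gls fbmdg ljow soujt grefl odfya aazw ssu vfu mkebf aecu
Hunk 3: at line 6 remove [aazw,ssu] add [uuc,euupg,qxdpm] -> 13 lines: yjjs gls fbmdg ljow soujt grefl odfya uuc euupg qxdpm vfu mkebf aecu
Hunk 4: at line 7 remove [uuc,euupg,qxdpm] add [cskf,eivf] -> 12 lines: yjjs gls fbmdg ljow soujt grefl odfya cskf eivf vfu mkebf aecu
Hunk 5: at line 8 remove [vfu] add [rgxu] -> 12 lines: yjjs gls fbmdg ljow soujt grefl odfya cskf eivf rgxu mkebf aecu
Final line 8: cskf

Answer: cskf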